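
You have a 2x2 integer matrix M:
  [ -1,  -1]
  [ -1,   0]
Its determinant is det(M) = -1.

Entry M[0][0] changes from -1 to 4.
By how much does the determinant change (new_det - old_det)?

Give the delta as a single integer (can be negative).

Cofactor C_00 = 0
Entry delta = 4 - -1 = 5
Det delta = entry_delta * cofactor = 5 * 0 = 0

Answer: 0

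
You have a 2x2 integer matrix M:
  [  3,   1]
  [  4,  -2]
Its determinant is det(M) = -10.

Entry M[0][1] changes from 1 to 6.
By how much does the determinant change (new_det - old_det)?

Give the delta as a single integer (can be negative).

Answer: -20

Derivation:
Cofactor C_01 = -4
Entry delta = 6 - 1 = 5
Det delta = entry_delta * cofactor = 5 * -4 = -20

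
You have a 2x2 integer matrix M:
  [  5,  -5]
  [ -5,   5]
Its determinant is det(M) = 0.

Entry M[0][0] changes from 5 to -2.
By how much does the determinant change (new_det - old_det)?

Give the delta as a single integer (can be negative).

Answer: -35

Derivation:
Cofactor C_00 = 5
Entry delta = -2 - 5 = -7
Det delta = entry_delta * cofactor = -7 * 5 = -35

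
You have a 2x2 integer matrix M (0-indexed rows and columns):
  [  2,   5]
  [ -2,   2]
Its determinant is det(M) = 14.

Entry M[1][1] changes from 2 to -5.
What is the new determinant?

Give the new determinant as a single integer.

det is linear in row 1: changing M[1][1] by delta changes det by delta * cofactor(1,1).
Cofactor C_11 = (-1)^(1+1) * minor(1,1) = 2
Entry delta = -5 - 2 = -7
Det delta = -7 * 2 = -14
New det = 14 + -14 = 0

Answer: 0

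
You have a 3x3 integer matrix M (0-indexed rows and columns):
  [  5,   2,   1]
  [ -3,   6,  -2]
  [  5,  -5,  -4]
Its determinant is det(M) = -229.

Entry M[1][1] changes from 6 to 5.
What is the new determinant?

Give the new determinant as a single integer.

Answer: -204

Derivation:
det is linear in row 1: changing M[1][1] by delta changes det by delta * cofactor(1,1).
Cofactor C_11 = (-1)^(1+1) * minor(1,1) = -25
Entry delta = 5 - 6 = -1
Det delta = -1 * -25 = 25
New det = -229 + 25 = -204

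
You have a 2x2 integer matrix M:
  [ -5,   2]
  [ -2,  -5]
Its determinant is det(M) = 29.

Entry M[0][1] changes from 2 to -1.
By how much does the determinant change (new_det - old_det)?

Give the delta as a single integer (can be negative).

Answer: -6

Derivation:
Cofactor C_01 = 2
Entry delta = -1 - 2 = -3
Det delta = entry_delta * cofactor = -3 * 2 = -6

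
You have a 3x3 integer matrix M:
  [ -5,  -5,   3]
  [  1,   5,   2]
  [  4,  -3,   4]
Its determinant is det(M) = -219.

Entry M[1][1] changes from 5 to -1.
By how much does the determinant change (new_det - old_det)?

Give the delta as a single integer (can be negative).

Cofactor C_11 = -32
Entry delta = -1 - 5 = -6
Det delta = entry_delta * cofactor = -6 * -32 = 192

Answer: 192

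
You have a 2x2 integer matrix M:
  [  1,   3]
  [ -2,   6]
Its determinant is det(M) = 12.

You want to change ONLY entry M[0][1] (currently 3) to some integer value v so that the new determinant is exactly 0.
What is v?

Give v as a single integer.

det is linear in entry M[0][1]: det = old_det + (v - 3) * C_01
Cofactor C_01 = 2
Want det = 0: 12 + (v - 3) * 2 = 0
  (v - 3) = -12 / 2 = -6
  v = 3 + (-6) = -3

Answer: -3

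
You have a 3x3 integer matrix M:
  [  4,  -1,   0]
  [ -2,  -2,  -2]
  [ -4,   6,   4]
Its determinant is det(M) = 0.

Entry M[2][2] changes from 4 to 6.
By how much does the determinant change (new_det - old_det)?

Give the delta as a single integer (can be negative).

Cofactor C_22 = -10
Entry delta = 6 - 4 = 2
Det delta = entry_delta * cofactor = 2 * -10 = -20

Answer: -20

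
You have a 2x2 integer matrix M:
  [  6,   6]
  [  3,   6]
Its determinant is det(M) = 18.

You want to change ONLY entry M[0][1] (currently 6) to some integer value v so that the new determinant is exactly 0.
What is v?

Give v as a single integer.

det is linear in entry M[0][1]: det = old_det + (v - 6) * C_01
Cofactor C_01 = -3
Want det = 0: 18 + (v - 6) * -3 = 0
  (v - 6) = -18 / -3 = 6
  v = 6 + (6) = 12

Answer: 12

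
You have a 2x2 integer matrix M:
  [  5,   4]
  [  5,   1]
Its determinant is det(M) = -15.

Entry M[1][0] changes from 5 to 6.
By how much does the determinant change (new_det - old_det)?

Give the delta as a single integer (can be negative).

Answer: -4

Derivation:
Cofactor C_10 = -4
Entry delta = 6 - 5 = 1
Det delta = entry_delta * cofactor = 1 * -4 = -4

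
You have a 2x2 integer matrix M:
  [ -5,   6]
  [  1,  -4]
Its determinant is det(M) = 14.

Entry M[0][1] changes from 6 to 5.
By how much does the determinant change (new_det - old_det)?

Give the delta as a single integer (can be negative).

Answer: 1

Derivation:
Cofactor C_01 = -1
Entry delta = 5 - 6 = -1
Det delta = entry_delta * cofactor = -1 * -1 = 1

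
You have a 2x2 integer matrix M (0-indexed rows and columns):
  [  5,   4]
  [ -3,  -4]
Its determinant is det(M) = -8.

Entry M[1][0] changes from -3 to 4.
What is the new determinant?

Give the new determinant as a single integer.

Answer: -36

Derivation:
det is linear in row 1: changing M[1][0] by delta changes det by delta * cofactor(1,0).
Cofactor C_10 = (-1)^(1+0) * minor(1,0) = -4
Entry delta = 4 - -3 = 7
Det delta = 7 * -4 = -28
New det = -8 + -28 = -36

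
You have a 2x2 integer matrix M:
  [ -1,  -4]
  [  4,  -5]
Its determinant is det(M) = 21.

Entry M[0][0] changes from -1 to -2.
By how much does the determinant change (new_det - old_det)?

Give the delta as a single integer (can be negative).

Cofactor C_00 = -5
Entry delta = -2 - -1 = -1
Det delta = entry_delta * cofactor = -1 * -5 = 5

Answer: 5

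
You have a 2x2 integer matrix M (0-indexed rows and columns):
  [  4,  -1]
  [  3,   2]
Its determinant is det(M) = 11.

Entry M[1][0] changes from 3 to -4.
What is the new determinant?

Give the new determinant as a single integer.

det is linear in row 1: changing M[1][0] by delta changes det by delta * cofactor(1,0).
Cofactor C_10 = (-1)^(1+0) * minor(1,0) = 1
Entry delta = -4 - 3 = -7
Det delta = -7 * 1 = -7
New det = 11 + -7 = 4

Answer: 4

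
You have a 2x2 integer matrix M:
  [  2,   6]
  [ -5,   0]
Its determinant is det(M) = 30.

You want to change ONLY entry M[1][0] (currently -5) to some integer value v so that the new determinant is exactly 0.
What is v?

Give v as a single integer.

det is linear in entry M[1][0]: det = old_det + (v - -5) * C_10
Cofactor C_10 = -6
Want det = 0: 30 + (v - -5) * -6 = 0
  (v - -5) = -30 / -6 = 5
  v = -5 + (5) = 0

Answer: 0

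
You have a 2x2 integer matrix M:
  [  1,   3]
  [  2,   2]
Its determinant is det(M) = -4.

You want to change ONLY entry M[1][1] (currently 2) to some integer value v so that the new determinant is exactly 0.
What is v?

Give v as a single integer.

det is linear in entry M[1][1]: det = old_det + (v - 2) * C_11
Cofactor C_11 = 1
Want det = 0: -4 + (v - 2) * 1 = 0
  (v - 2) = 4 / 1 = 4
  v = 2 + (4) = 6

Answer: 6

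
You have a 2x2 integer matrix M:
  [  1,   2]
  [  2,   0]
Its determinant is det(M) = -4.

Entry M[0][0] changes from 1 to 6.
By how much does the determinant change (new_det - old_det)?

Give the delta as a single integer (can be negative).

Answer: 0

Derivation:
Cofactor C_00 = 0
Entry delta = 6 - 1 = 5
Det delta = entry_delta * cofactor = 5 * 0 = 0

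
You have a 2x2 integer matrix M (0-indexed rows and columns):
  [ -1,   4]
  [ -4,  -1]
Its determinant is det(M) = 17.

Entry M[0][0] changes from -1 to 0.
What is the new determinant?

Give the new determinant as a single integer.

det is linear in row 0: changing M[0][0] by delta changes det by delta * cofactor(0,0).
Cofactor C_00 = (-1)^(0+0) * minor(0,0) = -1
Entry delta = 0 - -1 = 1
Det delta = 1 * -1 = -1
New det = 17 + -1 = 16

Answer: 16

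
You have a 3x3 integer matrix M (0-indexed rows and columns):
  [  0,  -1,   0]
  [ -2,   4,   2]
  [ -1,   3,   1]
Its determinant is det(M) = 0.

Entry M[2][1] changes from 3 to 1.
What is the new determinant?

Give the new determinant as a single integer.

Answer: 0

Derivation:
det is linear in row 2: changing M[2][1] by delta changes det by delta * cofactor(2,1).
Cofactor C_21 = (-1)^(2+1) * minor(2,1) = 0
Entry delta = 1 - 3 = -2
Det delta = -2 * 0 = 0
New det = 0 + 0 = 0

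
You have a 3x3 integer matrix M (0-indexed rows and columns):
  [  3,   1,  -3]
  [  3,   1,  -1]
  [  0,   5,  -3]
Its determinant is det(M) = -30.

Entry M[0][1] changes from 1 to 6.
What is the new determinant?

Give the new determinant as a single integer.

Answer: 15

Derivation:
det is linear in row 0: changing M[0][1] by delta changes det by delta * cofactor(0,1).
Cofactor C_01 = (-1)^(0+1) * minor(0,1) = 9
Entry delta = 6 - 1 = 5
Det delta = 5 * 9 = 45
New det = -30 + 45 = 15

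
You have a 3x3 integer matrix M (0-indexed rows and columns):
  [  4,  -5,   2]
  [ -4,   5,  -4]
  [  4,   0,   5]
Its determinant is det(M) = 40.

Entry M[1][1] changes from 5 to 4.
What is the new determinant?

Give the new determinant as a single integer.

Answer: 28

Derivation:
det is linear in row 1: changing M[1][1] by delta changes det by delta * cofactor(1,1).
Cofactor C_11 = (-1)^(1+1) * minor(1,1) = 12
Entry delta = 4 - 5 = -1
Det delta = -1 * 12 = -12
New det = 40 + -12 = 28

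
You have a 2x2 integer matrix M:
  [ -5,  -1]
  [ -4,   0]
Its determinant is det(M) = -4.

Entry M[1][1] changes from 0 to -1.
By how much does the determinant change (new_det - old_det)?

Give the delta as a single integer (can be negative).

Answer: 5

Derivation:
Cofactor C_11 = -5
Entry delta = -1 - 0 = -1
Det delta = entry_delta * cofactor = -1 * -5 = 5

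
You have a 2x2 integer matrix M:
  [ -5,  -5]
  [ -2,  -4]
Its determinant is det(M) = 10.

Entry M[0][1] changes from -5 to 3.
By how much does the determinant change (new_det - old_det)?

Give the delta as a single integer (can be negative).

Cofactor C_01 = 2
Entry delta = 3 - -5 = 8
Det delta = entry_delta * cofactor = 8 * 2 = 16

Answer: 16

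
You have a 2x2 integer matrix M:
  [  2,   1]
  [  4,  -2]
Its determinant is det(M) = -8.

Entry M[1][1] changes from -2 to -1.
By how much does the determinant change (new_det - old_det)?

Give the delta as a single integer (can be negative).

Cofactor C_11 = 2
Entry delta = -1 - -2 = 1
Det delta = entry_delta * cofactor = 1 * 2 = 2

Answer: 2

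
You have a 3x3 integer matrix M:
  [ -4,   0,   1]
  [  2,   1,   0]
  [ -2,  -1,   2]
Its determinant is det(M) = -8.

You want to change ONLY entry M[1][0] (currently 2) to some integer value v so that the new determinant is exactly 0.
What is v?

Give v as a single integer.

Answer: -6

Derivation:
det is linear in entry M[1][0]: det = old_det + (v - 2) * C_10
Cofactor C_10 = -1
Want det = 0: -8 + (v - 2) * -1 = 0
  (v - 2) = 8 / -1 = -8
  v = 2 + (-8) = -6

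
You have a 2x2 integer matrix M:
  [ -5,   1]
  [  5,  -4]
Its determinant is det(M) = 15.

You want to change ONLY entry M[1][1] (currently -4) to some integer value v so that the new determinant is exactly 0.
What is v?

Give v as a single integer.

Answer: -1

Derivation:
det is linear in entry M[1][1]: det = old_det + (v - -4) * C_11
Cofactor C_11 = -5
Want det = 0: 15 + (v - -4) * -5 = 0
  (v - -4) = -15 / -5 = 3
  v = -4 + (3) = -1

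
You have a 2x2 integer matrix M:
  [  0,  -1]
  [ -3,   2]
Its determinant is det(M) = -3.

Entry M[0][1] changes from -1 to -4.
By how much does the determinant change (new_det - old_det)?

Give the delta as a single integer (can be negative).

Cofactor C_01 = 3
Entry delta = -4 - -1 = -3
Det delta = entry_delta * cofactor = -3 * 3 = -9

Answer: -9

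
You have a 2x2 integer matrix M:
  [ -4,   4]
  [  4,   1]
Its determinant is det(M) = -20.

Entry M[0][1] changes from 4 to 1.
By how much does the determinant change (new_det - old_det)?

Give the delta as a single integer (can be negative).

Answer: 12

Derivation:
Cofactor C_01 = -4
Entry delta = 1 - 4 = -3
Det delta = entry_delta * cofactor = -3 * -4 = 12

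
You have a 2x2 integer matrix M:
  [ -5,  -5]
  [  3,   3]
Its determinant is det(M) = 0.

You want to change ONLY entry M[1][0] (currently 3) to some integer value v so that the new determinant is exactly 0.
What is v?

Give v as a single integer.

Answer: 3

Derivation:
det is linear in entry M[1][0]: det = old_det + (v - 3) * C_10
Cofactor C_10 = 5
Want det = 0: 0 + (v - 3) * 5 = 0
  (v - 3) = 0 / 5 = 0
  v = 3 + (0) = 3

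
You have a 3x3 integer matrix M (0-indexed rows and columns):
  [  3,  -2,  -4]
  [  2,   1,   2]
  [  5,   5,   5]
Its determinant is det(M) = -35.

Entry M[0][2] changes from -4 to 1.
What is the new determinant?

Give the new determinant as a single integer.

Answer: -10

Derivation:
det is linear in row 0: changing M[0][2] by delta changes det by delta * cofactor(0,2).
Cofactor C_02 = (-1)^(0+2) * minor(0,2) = 5
Entry delta = 1 - -4 = 5
Det delta = 5 * 5 = 25
New det = -35 + 25 = -10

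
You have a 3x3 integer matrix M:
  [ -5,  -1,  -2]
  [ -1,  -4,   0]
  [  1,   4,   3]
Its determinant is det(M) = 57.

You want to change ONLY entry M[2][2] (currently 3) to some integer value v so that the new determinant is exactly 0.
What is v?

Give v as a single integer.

Answer: 0

Derivation:
det is linear in entry M[2][2]: det = old_det + (v - 3) * C_22
Cofactor C_22 = 19
Want det = 0: 57 + (v - 3) * 19 = 0
  (v - 3) = -57 / 19 = -3
  v = 3 + (-3) = 0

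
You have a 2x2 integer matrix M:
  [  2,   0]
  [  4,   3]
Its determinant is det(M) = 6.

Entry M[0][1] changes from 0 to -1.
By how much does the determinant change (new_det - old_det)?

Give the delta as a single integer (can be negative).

Answer: 4

Derivation:
Cofactor C_01 = -4
Entry delta = -1 - 0 = -1
Det delta = entry_delta * cofactor = -1 * -4 = 4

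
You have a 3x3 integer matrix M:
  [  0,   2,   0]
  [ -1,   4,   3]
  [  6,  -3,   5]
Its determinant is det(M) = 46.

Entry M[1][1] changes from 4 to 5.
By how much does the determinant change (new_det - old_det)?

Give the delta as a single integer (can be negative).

Cofactor C_11 = 0
Entry delta = 5 - 4 = 1
Det delta = entry_delta * cofactor = 1 * 0 = 0

Answer: 0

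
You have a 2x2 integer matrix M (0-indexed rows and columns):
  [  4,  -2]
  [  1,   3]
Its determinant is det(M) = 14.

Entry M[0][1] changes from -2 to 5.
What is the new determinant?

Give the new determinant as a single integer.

Answer: 7

Derivation:
det is linear in row 0: changing M[0][1] by delta changes det by delta * cofactor(0,1).
Cofactor C_01 = (-1)^(0+1) * minor(0,1) = -1
Entry delta = 5 - -2 = 7
Det delta = 7 * -1 = -7
New det = 14 + -7 = 7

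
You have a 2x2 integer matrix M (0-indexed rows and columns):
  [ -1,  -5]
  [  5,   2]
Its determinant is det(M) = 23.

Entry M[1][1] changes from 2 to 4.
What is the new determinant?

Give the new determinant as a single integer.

Answer: 21

Derivation:
det is linear in row 1: changing M[1][1] by delta changes det by delta * cofactor(1,1).
Cofactor C_11 = (-1)^(1+1) * minor(1,1) = -1
Entry delta = 4 - 2 = 2
Det delta = 2 * -1 = -2
New det = 23 + -2 = 21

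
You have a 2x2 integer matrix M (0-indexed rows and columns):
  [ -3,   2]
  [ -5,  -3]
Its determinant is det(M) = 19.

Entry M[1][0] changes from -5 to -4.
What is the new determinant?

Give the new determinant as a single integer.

Answer: 17

Derivation:
det is linear in row 1: changing M[1][0] by delta changes det by delta * cofactor(1,0).
Cofactor C_10 = (-1)^(1+0) * minor(1,0) = -2
Entry delta = -4 - -5 = 1
Det delta = 1 * -2 = -2
New det = 19 + -2 = 17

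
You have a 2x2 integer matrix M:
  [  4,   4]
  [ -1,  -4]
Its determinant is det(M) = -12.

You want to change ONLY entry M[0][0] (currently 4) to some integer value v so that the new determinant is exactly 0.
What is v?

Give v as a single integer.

det is linear in entry M[0][0]: det = old_det + (v - 4) * C_00
Cofactor C_00 = -4
Want det = 0: -12 + (v - 4) * -4 = 0
  (v - 4) = 12 / -4 = -3
  v = 4 + (-3) = 1

Answer: 1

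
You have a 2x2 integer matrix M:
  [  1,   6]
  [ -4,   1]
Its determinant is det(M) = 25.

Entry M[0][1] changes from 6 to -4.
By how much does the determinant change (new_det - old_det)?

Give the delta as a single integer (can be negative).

Cofactor C_01 = 4
Entry delta = -4 - 6 = -10
Det delta = entry_delta * cofactor = -10 * 4 = -40

Answer: -40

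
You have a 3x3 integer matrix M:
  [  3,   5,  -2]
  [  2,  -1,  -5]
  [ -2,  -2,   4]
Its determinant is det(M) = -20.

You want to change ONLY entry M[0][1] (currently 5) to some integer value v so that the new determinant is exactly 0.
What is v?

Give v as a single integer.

Answer: 15

Derivation:
det is linear in entry M[0][1]: det = old_det + (v - 5) * C_01
Cofactor C_01 = 2
Want det = 0: -20 + (v - 5) * 2 = 0
  (v - 5) = 20 / 2 = 10
  v = 5 + (10) = 15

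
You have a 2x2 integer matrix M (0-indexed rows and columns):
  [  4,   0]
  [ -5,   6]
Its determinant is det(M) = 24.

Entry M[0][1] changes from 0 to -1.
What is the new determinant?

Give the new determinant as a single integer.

Answer: 19

Derivation:
det is linear in row 0: changing M[0][1] by delta changes det by delta * cofactor(0,1).
Cofactor C_01 = (-1)^(0+1) * minor(0,1) = 5
Entry delta = -1 - 0 = -1
Det delta = -1 * 5 = -5
New det = 24 + -5 = 19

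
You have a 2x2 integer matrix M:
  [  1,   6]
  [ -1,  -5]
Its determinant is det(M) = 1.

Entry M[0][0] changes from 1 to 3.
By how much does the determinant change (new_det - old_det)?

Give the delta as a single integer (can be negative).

Answer: -10

Derivation:
Cofactor C_00 = -5
Entry delta = 3 - 1 = 2
Det delta = entry_delta * cofactor = 2 * -5 = -10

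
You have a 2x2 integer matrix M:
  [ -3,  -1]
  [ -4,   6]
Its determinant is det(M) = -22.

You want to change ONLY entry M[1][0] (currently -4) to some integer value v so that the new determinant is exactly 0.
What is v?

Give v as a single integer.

Answer: 18

Derivation:
det is linear in entry M[1][0]: det = old_det + (v - -4) * C_10
Cofactor C_10 = 1
Want det = 0: -22 + (v - -4) * 1 = 0
  (v - -4) = 22 / 1 = 22
  v = -4 + (22) = 18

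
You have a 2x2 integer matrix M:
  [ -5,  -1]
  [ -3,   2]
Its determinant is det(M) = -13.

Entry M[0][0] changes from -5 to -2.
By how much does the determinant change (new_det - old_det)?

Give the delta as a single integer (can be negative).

Cofactor C_00 = 2
Entry delta = -2 - -5 = 3
Det delta = entry_delta * cofactor = 3 * 2 = 6

Answer: 6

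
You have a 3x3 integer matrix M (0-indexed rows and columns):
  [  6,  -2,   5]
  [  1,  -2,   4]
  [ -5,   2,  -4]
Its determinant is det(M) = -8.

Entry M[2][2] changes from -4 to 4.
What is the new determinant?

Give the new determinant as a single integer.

det is linear in row 2: changing M[2][2] by delta changes det by delta * cofactor(2,2).
Cofactor C_22 = (-1)^(2+2) * minor(2,2) = -10
Entry delta = 4 - -4 = 8
Det delta = 8 * -10 = -80
New det = -8 + -80 = -88

Answer: -88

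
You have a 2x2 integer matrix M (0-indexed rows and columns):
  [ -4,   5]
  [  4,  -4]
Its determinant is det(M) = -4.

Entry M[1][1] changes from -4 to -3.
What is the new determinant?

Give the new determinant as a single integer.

det is linear in row 1: changing M[1][1] by delta changes det by delta * cofactor(1,1).
Cofactor C_11 = (-1)^(1+1) * minor(1,1) = -4
Entry delta = -3 - -4 = 1
Det delta = 1 * -4 = -4
New det = -4 + -4 = -8

Answer: -8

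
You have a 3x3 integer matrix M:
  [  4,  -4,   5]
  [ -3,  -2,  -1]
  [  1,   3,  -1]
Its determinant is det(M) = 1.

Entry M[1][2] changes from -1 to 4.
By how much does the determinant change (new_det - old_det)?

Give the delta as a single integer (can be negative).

Cofactor C_12 = -16
Entry delta = 4 - -1 = 5
Det delta = entry_delta * cofactor = 5 * -16 = -80

Answer: -80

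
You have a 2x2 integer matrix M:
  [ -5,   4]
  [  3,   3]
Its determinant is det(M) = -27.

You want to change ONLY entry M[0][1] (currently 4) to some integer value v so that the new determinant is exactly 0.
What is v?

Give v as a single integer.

Answer: -5

Derivation:
det is linear in entry M[0][1]: det = old_det + (v - 4) * C_01
Cofactor C_01 = -3
Want det = 0: -27 + (v - 4) * -3 = 0
  (v - 4) = 27 / -3 = -9
  v = 4 + (-9) = -5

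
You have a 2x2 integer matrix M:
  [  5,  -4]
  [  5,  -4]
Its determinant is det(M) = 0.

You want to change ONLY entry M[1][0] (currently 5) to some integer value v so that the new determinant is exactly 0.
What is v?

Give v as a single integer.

Answer: 5

Derivation:
det is linear in entry M[1][0]: det = old_det + (v - 5) * C_10
Cofactor C_10 = 4
Want det = 0: 0 + (v - 5) * 4 = 0
  (v - 5) = 0 / 4 = 0
  v = 5 + (0) = 5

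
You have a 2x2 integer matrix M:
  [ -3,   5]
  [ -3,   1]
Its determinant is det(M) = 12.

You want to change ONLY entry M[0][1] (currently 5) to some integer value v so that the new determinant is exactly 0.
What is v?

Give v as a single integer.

Answer: 1

Derivation:
det is linear in entry M[0][1]: det = old_det + (v - 5) * C_01
Cofactor C_01 = 3
Want det = 0: 12 + (v - 5) * 3 = 0
  (v - 5) = -12 / 3 = -4
  v = 5 + (-4) = 1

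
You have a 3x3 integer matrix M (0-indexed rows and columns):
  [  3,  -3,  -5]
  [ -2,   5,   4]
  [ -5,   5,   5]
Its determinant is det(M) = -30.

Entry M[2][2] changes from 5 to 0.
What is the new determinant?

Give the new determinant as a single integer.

Answer: -75

Derivation:
det is linear in row 2: changing M[2][2] by delta changes det by delta * cofactor(2,2).
Cofactor C_22 = (-1)^(2+2) * minor(2,2) = 9
Entry delta = 0 - 5 = -5
Det delta = -5 * 9 = -45
New det = -30 + -45 = -75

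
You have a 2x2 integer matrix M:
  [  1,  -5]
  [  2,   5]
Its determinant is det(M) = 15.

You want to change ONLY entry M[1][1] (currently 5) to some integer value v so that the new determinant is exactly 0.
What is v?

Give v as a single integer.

Answer: -10

Derivation:
det is linear in entry M[1][1]: det = old_det + (v - 5) * C_11
Cofactor C_11 = 1
Want det = 0: 15 + (v - 5) * 1 = 0
  (v - 5) = -15 / 1 = -15
  v = 5 + (-15) = -10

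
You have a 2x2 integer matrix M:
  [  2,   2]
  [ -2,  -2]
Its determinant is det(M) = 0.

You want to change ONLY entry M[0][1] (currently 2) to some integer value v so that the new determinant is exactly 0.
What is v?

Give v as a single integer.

det is linear in entry M[0][1]: det = old_det + (v - 2) * C_01
Cofactor C_01 = 2
Want det = 0: 0 + (v - 2) * 2 = 0
  (v - 2) = 0 / 2 = 0
  v = 2 + (0) = 2

Answer: 2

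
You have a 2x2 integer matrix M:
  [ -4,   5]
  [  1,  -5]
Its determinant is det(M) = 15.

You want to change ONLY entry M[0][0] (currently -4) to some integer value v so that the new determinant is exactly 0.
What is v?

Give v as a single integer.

det is linear in entry M[0][0]: det = old_det + (v - -4) * C_00
Cofactor C_00 = -5
Want det = 0: 15 + (v - -4) * -5 = 0
  (v - -4) = -15 / -5 = 3
  v = -4 + (3) = -1

Answer: -1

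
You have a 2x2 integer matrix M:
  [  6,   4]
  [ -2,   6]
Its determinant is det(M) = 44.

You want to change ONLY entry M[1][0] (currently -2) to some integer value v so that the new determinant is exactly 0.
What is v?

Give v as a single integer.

det is linear in entry M[1][0]: det = old_det + (v - -2) * C_10
Cofactor C_10 = -4
Want det = 0: 44 + (v - -2) * -4 = 0
  (v - -2) = -44 / -4 = 11
  v = -2 + (11) = 9

Answer: 9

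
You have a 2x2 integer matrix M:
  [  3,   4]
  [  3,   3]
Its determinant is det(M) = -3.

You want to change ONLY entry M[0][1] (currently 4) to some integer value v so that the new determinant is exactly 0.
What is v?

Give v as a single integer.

Answer: 3

Derivation:
det is linear in entry M[0][1]: det = old_det + (v - 4) * C_01
Cofactor C_01 = -3
Want det = 0: -3 + (v - 4) * -3 = 0
  (v - 4) = 3 / -3 = -1
  v = 4 + (-1) = 3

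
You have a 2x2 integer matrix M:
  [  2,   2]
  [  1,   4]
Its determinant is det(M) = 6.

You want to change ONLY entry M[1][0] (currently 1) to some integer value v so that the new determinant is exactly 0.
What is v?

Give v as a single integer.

Answer: 4

Derivation:
det is linear in entry M[1][0]: det = old_det + (v - 1) * C_10
Cofactor C_10 = -2
Want det = 0: 6 + (v - 1) * -2 = 0
  (v - 1) = -6 / -2 = 3
  v = 1 + (3) = 4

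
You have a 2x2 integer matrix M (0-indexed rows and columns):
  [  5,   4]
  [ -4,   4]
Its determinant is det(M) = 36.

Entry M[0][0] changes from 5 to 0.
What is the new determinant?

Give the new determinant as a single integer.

det is linear in row 0: changing M[0][0] by delta changes det by delta * cofactor(0,0).
Cofactor C_00 = (-1)^(0+0) * minor(0,0) = 4
Entry delta = 0 - 5 = -5
Det delta = -5 * 4 = -20
New det = 36 + -20 = 16

Answer: 16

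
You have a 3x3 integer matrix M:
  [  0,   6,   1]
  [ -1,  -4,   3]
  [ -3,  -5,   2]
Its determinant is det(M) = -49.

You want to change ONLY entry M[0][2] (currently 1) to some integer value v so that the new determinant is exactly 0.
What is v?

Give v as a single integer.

Answer: -6

Derivation:
det is linear in entry M[0][2]: det = old_det + (v - 1) * C_02
Cofactor C_02 = -7
Want det = 0: -49 + (v - 1) * -7 = 0
  (v - 1) = 49 / -7 = -7
  v = 1 + (-7) = -6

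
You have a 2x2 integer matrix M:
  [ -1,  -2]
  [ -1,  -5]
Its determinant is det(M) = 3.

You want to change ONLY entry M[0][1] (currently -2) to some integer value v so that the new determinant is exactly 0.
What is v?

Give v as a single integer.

det is linear in entry M[0][1]: det = old_det + (v - -2) * C_01
Cofactor C_01 = 1
Want det = 0: 3 + (v - -2) * 1 = 0
  (v - -2) = -3 / 1 = -3
  v = -2 + (-3) = -5

Answer: -5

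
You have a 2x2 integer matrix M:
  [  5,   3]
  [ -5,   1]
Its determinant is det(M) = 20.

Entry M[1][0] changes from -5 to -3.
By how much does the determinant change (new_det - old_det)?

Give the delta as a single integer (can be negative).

Answer: -6

Derivation:
Cofactor C_10 = -3
Entry delta = -3 - -5 = 2
Det delta = entry_delta * cofactor = 2 * -3 = -6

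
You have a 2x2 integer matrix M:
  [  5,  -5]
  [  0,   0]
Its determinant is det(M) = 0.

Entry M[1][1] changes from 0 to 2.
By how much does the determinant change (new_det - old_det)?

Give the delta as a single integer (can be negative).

Cofactor C_11 = 5
Entry delta = 2 - 0 = 2
Det delta = entry_delta * cofactor = 2 * 5 = 10

Answer: 10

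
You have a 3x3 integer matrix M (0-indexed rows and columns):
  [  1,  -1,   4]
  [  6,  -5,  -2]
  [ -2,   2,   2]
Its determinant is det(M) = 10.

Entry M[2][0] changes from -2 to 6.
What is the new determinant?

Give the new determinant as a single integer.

det is linear in row 2: changing M[2][0] by delta changes det by delta * cofactor(2,0).
Cofactor C_20 = (-1)^(2+0) * minor(2,0) = 22
Entry delta = 6 - -2 = 8
Det delta = 8 * 22 = 176
New det = 10 + 176 = 186

Answer: 186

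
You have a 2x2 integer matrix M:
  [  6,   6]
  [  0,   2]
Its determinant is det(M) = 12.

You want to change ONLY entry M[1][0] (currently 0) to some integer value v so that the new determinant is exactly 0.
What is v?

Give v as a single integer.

det is linear in entry M[1][0]: det = old_det + (v - 0) * C_10
Cofactor C_10 = -6
Want det = 0: 12 + (v - 0) * -6 = 0
  (v - 0) = -12 / -6 = 2
  v = 0 + (2) = 2

Answer: 2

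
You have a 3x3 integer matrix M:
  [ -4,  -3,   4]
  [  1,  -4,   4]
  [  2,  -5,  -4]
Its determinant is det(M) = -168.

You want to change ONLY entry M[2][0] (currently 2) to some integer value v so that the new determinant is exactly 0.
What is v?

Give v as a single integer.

det is linear in entry M[2][0]: det = old_det + (v - 2) * C_20
Cofactor C_20 = 4
Want det = 0: -168 + (v - 2) * 4 = 0
  (v - 2) = 168 / 4 = 42
  v = 2 + (42) = 44

Answer: 44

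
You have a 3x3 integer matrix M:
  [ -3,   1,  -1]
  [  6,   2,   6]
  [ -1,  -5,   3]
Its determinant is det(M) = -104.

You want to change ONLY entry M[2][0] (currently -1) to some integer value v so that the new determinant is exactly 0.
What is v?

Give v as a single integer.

det is linear in entry M[2][0]: det = old_det + (v - -1) * C_20
Cofactor C_20 = 8
Want det = 0: -104 + (v - -1) * 8 = 0
  (v - -1) = 104 / 8 = 13
  v = -1 + (13) = 12

Answer: 12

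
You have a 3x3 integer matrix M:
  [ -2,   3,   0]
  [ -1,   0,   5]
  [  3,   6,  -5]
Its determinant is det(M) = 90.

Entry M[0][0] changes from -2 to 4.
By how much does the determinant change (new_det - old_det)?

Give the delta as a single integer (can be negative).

Cofactor C_00 = -30
Entry delta = 4 - -2 = 6
Det delta = entry_delta * cofactor = 6 * -30 = -180

Answer: -180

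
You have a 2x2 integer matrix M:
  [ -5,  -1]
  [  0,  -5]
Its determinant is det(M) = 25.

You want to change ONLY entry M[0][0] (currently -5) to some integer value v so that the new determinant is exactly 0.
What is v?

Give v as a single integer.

Answer: 0

Derivation:
det is linear in entry M[0][0]: det = old_det + (v - -5) * C_00
Cofactor C_00 = -5
Want det = 0: 25 + (v - -5) * -5 = 0
  (v - -5) = -25 / -5 = 5
  v = -5 + (5) = 0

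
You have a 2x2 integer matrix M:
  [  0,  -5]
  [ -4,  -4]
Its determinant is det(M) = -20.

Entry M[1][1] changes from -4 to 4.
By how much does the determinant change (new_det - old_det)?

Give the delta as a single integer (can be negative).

Answer: 0

Derivation:
Cofactor C_11 = 0
Entry delta = 4 - -4 = 8
Det delta = entry_delta * cofactor = 8 * 0 = 0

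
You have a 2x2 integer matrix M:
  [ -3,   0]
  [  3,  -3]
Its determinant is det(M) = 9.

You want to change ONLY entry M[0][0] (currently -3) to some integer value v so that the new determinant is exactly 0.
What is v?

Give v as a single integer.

det is linear in entry M[0][0]: det = old_det + (v - -3) * C_00
Cofactor C_00 = -3
Want det = 0: 9 + (v - -3) * -3 = 0
  (v - -3) = -9 / -3 = 3
  v = -3 + (3) = 0

Answer: 0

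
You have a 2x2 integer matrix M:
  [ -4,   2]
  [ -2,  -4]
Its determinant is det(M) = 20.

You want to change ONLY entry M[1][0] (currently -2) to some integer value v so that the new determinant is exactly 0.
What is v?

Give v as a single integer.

Answer: 8

Derivation:
det is linear in entry M[1][0]: det = old_det + (v - -2) * C_10
Cofactor C_10 = -2
Want det = 0: 20 + (v - -2) * -2 = 0
  (v - -2) = -20 / -2 = 10
  v = -2 + (10) = 8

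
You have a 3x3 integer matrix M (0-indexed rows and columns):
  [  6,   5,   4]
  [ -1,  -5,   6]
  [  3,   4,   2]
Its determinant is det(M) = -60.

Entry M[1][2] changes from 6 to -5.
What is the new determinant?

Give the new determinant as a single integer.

det is linear in row 1: changing M[1][2] by delta changes det by delta * cofactor(1,2).
Cofactor C_12 = (-1)^(1+2) * minor(1,2) = -9
Entry delta = -5 - 6 = -11
Det delta = -11 * -9 = 99
New det = -60 + 99 = 39

Answer: 39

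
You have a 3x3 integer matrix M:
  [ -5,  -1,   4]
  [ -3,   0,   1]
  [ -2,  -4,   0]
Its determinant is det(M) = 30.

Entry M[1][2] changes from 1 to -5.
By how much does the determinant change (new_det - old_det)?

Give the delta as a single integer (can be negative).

Cofactor C_12 = -18
Entry delta = -5 - 1 = -6
Det delta = entry_delta * cofactor = -6 * -18 = 108

Answer: 108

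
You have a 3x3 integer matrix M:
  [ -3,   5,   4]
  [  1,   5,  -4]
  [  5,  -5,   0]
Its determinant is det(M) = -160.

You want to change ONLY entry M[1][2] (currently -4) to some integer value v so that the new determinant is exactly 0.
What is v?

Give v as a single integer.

det is linear in entry M[1][2]: det = old_det + (v - -4) * C_12
Cofactor C_12 = 10
Want det = 0: -160 + (v - -4) * 10 = 0
  (v - -4) = 160 / 10 = 16
  v = -4 + (16) = 12

Answer: 12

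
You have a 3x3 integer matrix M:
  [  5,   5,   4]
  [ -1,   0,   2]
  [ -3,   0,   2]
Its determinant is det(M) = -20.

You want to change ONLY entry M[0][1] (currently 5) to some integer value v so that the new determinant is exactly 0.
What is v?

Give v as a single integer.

Answer: 0

Derivation:
det is linear in entry M[0][1]: det = old_det + (v - 5) * C_01
Cofactor C_01 = -4
Want det = 0: -20 + (v - 5) * -4 = 0
  (v - 5) = 20 / -4 = -5
  v = 5 + (-5) = 0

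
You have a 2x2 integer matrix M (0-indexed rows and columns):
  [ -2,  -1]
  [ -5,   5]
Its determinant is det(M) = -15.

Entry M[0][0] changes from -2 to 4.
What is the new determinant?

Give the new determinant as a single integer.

Answer: 15

Derivation:
det is linear in row 0: changing M[0][0] by delta changes det by delta * cofactor(0,0).
Cofactor C_00 = (-1)^(0+0) * minor(0,0) = 5
Entry delta = 4 - -2 = 6
Det delta = 6 * 5 = 30
New det = -15 + 30 = 15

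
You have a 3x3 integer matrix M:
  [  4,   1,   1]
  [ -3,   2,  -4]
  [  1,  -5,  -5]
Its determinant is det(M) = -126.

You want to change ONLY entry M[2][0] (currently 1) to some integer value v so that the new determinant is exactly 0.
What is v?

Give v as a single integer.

det is linear in entry M[2][0]: det = old_det + (v - 1) * C_20
Cofactor C_20 = -6
Want det = 0: -126 + (v - 1) * -6 = 0
  (v - 1) = 126 / -6 = -21
  v = 1 + (-21) = -20

Answer: -20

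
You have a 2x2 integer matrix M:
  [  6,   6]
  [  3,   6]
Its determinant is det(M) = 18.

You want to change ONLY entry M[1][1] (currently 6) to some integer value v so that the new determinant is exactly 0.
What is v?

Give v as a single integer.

Answer: 3

Derivation:
det is linear in entry M[1][1]: det = old_det + (v - 6) * C_11
Cofactor C_11 = 6
Want det = 0: 18 + (v - 6) * 6 = 0
  (v - 6) = -18 / 6 = -3
  v = 6 + (-3) = 3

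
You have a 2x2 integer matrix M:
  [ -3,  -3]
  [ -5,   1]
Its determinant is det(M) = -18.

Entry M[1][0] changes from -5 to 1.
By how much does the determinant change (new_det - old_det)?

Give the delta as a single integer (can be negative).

Answer: 18

Derivation:
Cofactor C_10 = 3
Entry delta = 1 - -5 = 6
Det delta = entry_delta * cofactor = 6 * 3 = 18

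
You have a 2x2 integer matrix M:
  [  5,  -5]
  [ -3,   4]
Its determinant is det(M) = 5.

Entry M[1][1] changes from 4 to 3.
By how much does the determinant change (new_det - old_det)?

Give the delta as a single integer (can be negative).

Answer: -5

Derivation:
Cofactor C_11 = 5
Entry delta = 3 - 4 = -1
Det delta = entry_delta * cofactor = -1 * 5 = -5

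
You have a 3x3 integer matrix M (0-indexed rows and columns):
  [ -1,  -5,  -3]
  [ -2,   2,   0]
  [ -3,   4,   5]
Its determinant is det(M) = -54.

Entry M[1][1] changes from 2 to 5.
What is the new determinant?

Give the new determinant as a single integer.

Answer: -96

Derivation:
det is linear in row 1: changing M[1][1] by delta changes det by delta * cofactor(1,1).
Cofactor C_11 = (-1)^(1+1) * minor(1,1) = -14
Entry delta = 5 - 2 = 3
Det delta = 3 * -14 = -42
New det = -54 + -42 = -96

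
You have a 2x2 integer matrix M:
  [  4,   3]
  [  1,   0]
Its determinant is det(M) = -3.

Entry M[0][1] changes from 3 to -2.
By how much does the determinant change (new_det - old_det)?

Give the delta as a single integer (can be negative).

Cofactor C_01 = -1
Entry delta = -2 - 3 = -5
Det delta = entry_delta * cofactor = -5 * -1 = 5

Answer: 5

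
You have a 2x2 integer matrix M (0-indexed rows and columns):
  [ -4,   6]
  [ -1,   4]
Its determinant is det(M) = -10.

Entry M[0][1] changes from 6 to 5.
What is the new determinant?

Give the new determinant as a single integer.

Answer: -11

Derivation:
det is linear in row 0: changing M[0][1] by delta changes det by delta * cofactor(0,1).
Cofactor C_01 = (-1)^(0+1) * minor(0,1) = 1
Entry delta = 5 - 6 = -1
Det delta = -1 * 1 = -1
New det = -10 + -1 = -11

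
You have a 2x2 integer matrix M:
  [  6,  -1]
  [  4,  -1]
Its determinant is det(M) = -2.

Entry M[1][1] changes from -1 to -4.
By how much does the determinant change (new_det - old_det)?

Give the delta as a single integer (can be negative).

Answer: -18

Derivation:
Cofactor C_11 = 6
Entry delta = -4 - -1 = -3
Det delta = entry_delta * cofactor = -3 * 6 = -18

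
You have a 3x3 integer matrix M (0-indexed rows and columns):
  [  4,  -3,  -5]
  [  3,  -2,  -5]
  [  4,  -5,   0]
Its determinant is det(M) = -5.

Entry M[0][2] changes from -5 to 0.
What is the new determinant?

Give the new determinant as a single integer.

Answer: -40

Derivation:
det is linear in row 0: changing M[0][2] by delta changes det by delta * cofactor(0,2).
Cofactor C_02 = (-1)^(0+2) * minor(0,2) = -7
Entry delta = 0 - -5 = 5
Det delta = 5 * -7 = -35
New det = -5 + -35 = -40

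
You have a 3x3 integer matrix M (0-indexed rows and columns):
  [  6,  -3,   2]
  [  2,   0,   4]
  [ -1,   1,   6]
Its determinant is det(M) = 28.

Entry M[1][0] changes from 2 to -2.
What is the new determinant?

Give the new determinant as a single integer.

det is linear in row 1: changing M[1][0] by delta changes det by delta * cofactor(1,0).
Cofactor C_10 = (-1)^(1+0) * minor(1,0) = 20
Entry delta = -2 - 2 = -4
Det delta = -4 * 20 = -80
New det = 28 + -80 = -52

Answer: -52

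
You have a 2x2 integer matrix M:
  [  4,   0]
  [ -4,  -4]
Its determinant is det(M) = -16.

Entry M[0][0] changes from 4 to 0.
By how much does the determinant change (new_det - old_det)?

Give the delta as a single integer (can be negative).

Cofactor C_00 = -4
Entry delta = 0 - 4 = -4
Det delta = entry_delta * cofactor = -4 * -4 = 16

Answer: 16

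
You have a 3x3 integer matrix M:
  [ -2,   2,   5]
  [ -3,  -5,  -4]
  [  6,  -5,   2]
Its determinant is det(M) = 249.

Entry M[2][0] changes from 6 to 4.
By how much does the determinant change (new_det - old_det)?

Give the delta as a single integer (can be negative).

Answer: -34

Derivation:
Cofactor C_20 = 17
Entry delta = 4 - 6 = -2
Det delta = entry_delta * cofactor = -2 * 17 = -34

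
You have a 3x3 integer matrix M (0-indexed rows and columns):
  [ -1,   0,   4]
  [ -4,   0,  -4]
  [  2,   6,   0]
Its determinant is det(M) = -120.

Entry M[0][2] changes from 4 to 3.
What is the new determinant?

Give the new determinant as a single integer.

det is linear in row 0: changing M[0][2] by delta changes det by delta * cofactor(0,2).
Cofactor C_02 = (-1)^(0+2) * minor(0,2) = -24
Entry delta = 3 - 4 = -1
Det delta = -1 * -24 = 24
New det = -120 + 24 = -96

Answer: -96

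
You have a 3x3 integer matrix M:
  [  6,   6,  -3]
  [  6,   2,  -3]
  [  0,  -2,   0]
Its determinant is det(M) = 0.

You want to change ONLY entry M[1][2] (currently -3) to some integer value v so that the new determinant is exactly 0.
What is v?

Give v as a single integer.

det is linear in entry M[1][2]: det = old_det + (v - -3) * C_12
Cofactor C_12 = 12
Want det = 0: 0 + (v - -3) * 12 = 0
  (v - -3) = 0 / 12 = 0
  v = -3 + (0) = -3

Answer: -3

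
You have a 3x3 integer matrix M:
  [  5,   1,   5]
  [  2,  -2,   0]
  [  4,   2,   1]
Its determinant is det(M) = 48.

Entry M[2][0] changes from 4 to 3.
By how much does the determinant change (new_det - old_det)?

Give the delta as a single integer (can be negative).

Cofactor C_20 = 10
Entry delta = 3 - 4 = -1
Det delta = entry_delta * cofactor = -1 * 10 = -10

Answer: -10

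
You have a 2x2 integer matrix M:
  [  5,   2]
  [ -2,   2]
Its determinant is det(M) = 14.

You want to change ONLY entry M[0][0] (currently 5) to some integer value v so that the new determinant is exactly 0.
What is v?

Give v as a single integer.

det is linear in entry M[0][0]: det = old_det + (v - 5) * C_00
Cofactor C_00 = 2
Want det = 0: 14 + (v - 5) * 2 = 0
  (v - 5) = -14 / 2 = -7
  v = 5 + (-7) = -2

Answer: -2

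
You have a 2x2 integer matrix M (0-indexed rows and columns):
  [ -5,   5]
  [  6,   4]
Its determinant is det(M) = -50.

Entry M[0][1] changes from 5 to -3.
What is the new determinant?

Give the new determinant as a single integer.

det is linear in row 0: changing M[0][1] by delta changes det by delta * cofactor(0,1).
Cofactor C_01 = (-1)^(0+1) * minor(0,1) = -6
Entry delta = -3 - 5 = -8
Det delta = -8 * -6 = 48
New det = -50 + 48 = -2

Answer: -2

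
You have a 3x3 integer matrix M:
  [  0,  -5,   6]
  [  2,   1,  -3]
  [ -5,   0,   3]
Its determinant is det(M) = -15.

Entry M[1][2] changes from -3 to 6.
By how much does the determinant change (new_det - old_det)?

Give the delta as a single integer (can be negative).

Answer: 225

Derivation:
Cofactor C_12 = 25
Entry delta = 6 - -3 = 9
Det delta = entry_delta * cofactor = 9 * 25 = 225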